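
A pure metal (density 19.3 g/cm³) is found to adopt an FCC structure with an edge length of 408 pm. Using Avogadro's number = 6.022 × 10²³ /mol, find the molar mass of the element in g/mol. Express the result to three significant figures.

197 g/mol

An FCC cell has Z = 4 atoms; a = 4.080 × 10^-8 cm.
M = ρ·N_A·a³/Z = 19.3 × 6.022 × 10²³ × 6.792 × 10^-23 / 4 = 197 g/mol.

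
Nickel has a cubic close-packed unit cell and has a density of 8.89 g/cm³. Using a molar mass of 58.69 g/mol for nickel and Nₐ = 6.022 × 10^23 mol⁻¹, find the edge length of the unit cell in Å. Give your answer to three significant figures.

With Z = 4 atoms per FCC cell, a³ = Z·M/(N_A·ρ) = 4 × 58.69 / (6.022 × 10²³ × 8.890 g/cm³) = 4.385 × 10^-23 cm³.
a = (4.385 × 10^-23)^(1/3) = 3.526 × 10^-8 cm = 3.53 Å.

3.53 Å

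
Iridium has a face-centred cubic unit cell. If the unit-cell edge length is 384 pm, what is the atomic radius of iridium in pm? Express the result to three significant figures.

In an FCC lattice, atoms touch along the face diagonal, so √2·a = 4r.
r = √2·a/4 = 1.4142 × 384 / 4 = 136 pm.

136 pm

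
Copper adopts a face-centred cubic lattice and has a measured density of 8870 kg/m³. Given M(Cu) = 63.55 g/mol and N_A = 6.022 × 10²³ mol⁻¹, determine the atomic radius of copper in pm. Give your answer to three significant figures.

For an FCC cell (Z = 4), a³ = Z·M/(N_A·ρ) = 4 × 63.55 / (6.022 × 10²³ × 8.870) = 4.759 × 10^-23 cm³, so a = 3.624 × 10^-8 cm = 362.4 pm.
Atoms touch along the face diagonal, so √2·a = 4r, so r = 0.3536 × a = 128 pm.

128 pm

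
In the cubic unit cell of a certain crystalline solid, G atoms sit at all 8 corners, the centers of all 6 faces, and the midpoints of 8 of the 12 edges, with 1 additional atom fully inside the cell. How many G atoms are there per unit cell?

Corner atoms are shared by 8 cells (1/8 each), face atoms by 2 (1/2 each), edge atoms by 4 (1/4 each), interior atoms are unshared.
Net atoms = 8 × 1/8 + 6 × 1/2 + 8 × 1/4 + 1 = 1 + 3 + 2 + 1 = 7.

7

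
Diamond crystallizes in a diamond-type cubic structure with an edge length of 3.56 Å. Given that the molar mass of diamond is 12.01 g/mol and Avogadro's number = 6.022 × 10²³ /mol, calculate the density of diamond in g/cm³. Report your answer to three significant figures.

3.54 g/cm³

A diamond cubic unit cell contains Z = 8 atoms.
Cell volume: a³ = (3.56 Å)³ = (3.560 × 10^-8 cm)³ = 4.512 × 10^-23 cm³.
ρ = Z·M/(N_A·a³) = 8 × 12.01 / (6.022 × 10²³ × 4.512 × 10^-23) = 3.536 g/cm³.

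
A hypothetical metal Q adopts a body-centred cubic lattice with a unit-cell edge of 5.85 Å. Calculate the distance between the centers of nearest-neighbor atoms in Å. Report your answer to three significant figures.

5.07 Å

In a BCC structure, atoms touch along the body diagonal, so √3·a = 4r; the nearest-neighbor distance equals 2r = 0.8660·a.
d = 0.8660 × 5.85 = 5.07 Å.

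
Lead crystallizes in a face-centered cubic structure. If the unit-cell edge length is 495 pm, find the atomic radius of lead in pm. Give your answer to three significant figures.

In an FCC lattice, atoms touch along the face diagonal, so √2·a = 4r.
r = √2·a/4 = 1.4142 × 495 / 4 = 175 pm.

175 pm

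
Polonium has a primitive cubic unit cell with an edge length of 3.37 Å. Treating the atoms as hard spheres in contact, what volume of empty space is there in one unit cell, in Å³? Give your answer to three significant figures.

18.2 Å³

In a simple cubic lattice atoms touch along the cell edge, so a = 2r, so r = 0.5000a = 1.685 Å.
V_cell = a³ = 38.27 Å³; V_atoms = 1 × (4/3)πr³ = 20.04 Å³.
Empty space = 38.27 − 20.04 = 18.2 Å³.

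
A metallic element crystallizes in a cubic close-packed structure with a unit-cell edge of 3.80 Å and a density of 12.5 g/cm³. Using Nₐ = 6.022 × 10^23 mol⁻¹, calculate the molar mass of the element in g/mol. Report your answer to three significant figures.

103 g/mol

An FCC cell has Z = 4 atoms; a = 3.800 × 10^-8 cm.
M = ρ·N_A·a³/Z = 12.5 × 6.022 × 10²³ × 5.487 × 10^-23 / 4 = 103 g/mol.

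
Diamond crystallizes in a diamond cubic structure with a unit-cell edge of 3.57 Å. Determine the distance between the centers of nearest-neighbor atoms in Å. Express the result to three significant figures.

1.55 Å

In a diamond cubic structure, nearest neighbors lie along the body diagonal with √3·a = 8r; the nearest-neighbor distance equals 2r = 0.4330·a.
d = 0.4330 × 3.57 = 1.55 Å.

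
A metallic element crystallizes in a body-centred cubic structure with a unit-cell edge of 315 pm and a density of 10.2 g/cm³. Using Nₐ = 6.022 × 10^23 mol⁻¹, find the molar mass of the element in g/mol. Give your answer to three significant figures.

A BCC cell has Z = 2 atoms; a = 3.150 × 10^-8 cm.
M = ρ·N_A·a³/Z = 10.2 × 6.022 × 10²³ × 3.126 × 10^-23 / 2 = 96.0 g/mol.

96.0 g/mol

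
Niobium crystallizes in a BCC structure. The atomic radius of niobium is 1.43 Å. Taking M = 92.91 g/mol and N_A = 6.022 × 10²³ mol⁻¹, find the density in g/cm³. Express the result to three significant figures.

8.57 g/cm³

In a BCC lattice, atoms touch along the body diagonal, so √3·a = 4r, giving a = 3.302 Å = 3.302 × 10^-8 cm.
With Z = 2, ρ = Z·M/(N_A·a³) = 2 × 92.91 / (6.022 × 10²³ × 3.602 × 10^-23) = 8.567 g/cm³.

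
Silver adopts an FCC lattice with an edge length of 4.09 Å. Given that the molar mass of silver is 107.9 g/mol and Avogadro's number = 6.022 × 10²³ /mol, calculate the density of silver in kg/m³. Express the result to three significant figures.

An FCC unit cell contains Z = 4 atoms.
Cell volume: a³ = (4.09 Å)³ = (4.090 × 10^-8 cm)³ = 6.842 × 10^-23 cm³.
ρ = Z·M/(N_A·a³) = 4 × 107.9 / (6.022 × 10²³ × 6.842 × 10^-23) = 10.48 g/cm³ = 10500 kg/m³.

10500 kg/m³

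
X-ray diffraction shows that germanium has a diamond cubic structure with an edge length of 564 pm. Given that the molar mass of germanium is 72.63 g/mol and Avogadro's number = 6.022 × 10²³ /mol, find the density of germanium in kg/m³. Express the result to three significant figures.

A diamond cubic unit cell contains Z = 8 atoms.
Cell volume: a³ = (564 pm)³ = (5.640 × 10^-8 cm)³ = 1.794 × 10^-22 cm³.
ρ = Z·M/(N_A·a³) = 8 × 72.63 / (6.022 × 10²³ × 1.794 × 10^-22) = 5.378 g/cm³ = 5380 kg/m³.

5380 kg/m³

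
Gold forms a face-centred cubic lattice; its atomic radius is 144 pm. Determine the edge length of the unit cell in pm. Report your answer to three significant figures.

In an FCC lattice, atoms touch along the face diagonal, so √2·a = 4r.
a = 4r/√2 = 4 × 144 / 1.4142 = 407 pm.

407 pm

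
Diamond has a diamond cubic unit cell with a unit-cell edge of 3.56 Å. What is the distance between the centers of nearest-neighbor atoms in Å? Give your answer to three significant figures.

In a diamond cubic structure, nearest neighbors lie along the body diagonal with √3·a = 8r; the nearest-neighbor distance equals 2r = 0.4330·a.
d = 0.4330 × 3.56 = 1.54 Å.

1.54 Å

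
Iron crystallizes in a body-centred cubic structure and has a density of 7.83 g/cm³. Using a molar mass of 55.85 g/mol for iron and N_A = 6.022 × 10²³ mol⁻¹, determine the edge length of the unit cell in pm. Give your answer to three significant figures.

With Z = 2 atoms per BCC cell, a³ = Z·M/(N_A·ρ) = 2 × 55.85 / (6.022 × 10²³ × 7.830 g/cm³) = 2.369 × 10^-23 cm³.
a = (2.369 × 10^-23)^(1/3) = 2.872 × 10^-8 cm = 287 pm.

287 pm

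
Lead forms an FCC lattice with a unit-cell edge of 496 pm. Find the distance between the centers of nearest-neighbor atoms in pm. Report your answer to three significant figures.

351 pm

In an FCC structure, atoms touch along the face diagonal, so √2·a = 4r; the nearest-neighbor distance equals 2r = 0.7071·a.
d = 0.7071 × 496 = 351 pm.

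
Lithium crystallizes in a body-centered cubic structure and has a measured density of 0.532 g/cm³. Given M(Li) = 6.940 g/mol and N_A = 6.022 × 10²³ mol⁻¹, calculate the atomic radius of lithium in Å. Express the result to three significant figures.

1.52 Å

For a BCC cell (Z = 2), a³ = Z·M/(N_A·ρ) = 2 × 6.940 / (6.022 × 10²³ × 0.5320) = 4.332 × 10^-23 cm³, so a = 3.512 × 10^-8 cm = 3.512 Å.
Atoms touch along the body diagonal, so √3·a = 4r, so r = 0.4330 × a = 1.52 Å.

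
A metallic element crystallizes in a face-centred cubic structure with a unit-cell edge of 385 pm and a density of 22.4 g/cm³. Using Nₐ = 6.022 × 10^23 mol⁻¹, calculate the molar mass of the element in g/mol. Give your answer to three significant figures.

An FCC cell has Z = 4 atoms; a = 3.850 × 10^-8 cm.
M = ρ·N_A·a³/Z = 22.4 × 6.022 × 10²³ × 5.707 × 10^-23 / 4 = 192 g/mol.

192 g/mol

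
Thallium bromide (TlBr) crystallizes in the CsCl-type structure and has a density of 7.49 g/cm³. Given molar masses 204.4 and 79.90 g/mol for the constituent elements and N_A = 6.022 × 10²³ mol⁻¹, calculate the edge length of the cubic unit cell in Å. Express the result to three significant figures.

3.98 Å

M(TlBr) = 284.3 g/mol; Z = 1 formula unit per cell.
a³ = Z·M/(N_A·ρ) = 1 × 284.3 / (6.022 × 10²³ × 7.49) = 6.303 × 10^-23 cm³, so a = 3.980 × 10^-8 cm = 3.98 Å.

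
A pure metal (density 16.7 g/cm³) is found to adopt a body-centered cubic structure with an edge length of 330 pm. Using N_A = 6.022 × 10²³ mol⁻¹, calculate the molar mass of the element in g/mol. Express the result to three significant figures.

A BCC cell has Z = 2 atoms; a = 3.300 × 10^-8 cm.
M = ρ·N_A·a³/Z = 16.7 × 6.022 × 10²³ × 3.594 × 10^-23 / 2 = 181 g/mol.

181 g/mol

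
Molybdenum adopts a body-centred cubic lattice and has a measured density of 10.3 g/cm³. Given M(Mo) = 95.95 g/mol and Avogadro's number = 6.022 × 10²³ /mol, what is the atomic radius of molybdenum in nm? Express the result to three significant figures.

For a BCC cell (Z = 2), a³ = Z·M/(N_A·ρ) = 2 × 95.95 / (6.022 × 10²³ × 10.30) = 3.094 × 10^-23 cm³, so a = 3.139 × 10^-8 cm = 0.3139 nm.
Atoms touch along the body diagonal, so √3·a = 4r, so r = 0.4330 × a = 0.136 nm.

0.136 nm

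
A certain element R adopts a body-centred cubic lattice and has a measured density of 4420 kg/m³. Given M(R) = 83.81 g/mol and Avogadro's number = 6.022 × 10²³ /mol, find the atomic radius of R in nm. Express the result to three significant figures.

0.172 nm

For a BCC cell (Z = 2), a³ = Z·M/(N_A·ρ) = 2 × 83.81 / (6.022 × 10²³ × 4.420) = 6.297 × 10^-23 cm³, so a = 3.979 × 10^-8 cm = 0.3979 nm.
Atoms touch along the body diagonal, so √3·a = 4r, so r = 0.4330 × a = 0.172 nm.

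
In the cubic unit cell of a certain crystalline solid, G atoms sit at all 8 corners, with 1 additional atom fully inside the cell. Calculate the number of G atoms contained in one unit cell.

Corner atoms are shared by 8 cells (1/8 each), interior atoms are unshared.
Net atoms = 8 × 1/8 + 1 = 1 + 1 = 2.

2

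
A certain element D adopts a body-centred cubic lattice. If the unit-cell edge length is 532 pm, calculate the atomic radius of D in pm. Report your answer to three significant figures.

230 pm

In a BCC lattice, atoms touch along the body diagonal, so √3·a = 4r.
r = √3·a/4 = 1.7321 × 532 / 4 = 230 pm.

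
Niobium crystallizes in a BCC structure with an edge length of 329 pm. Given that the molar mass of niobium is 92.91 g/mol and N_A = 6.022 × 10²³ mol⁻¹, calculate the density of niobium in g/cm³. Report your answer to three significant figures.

8.66 g/cm³

A BCC unit cell contains Z = 2 atoms.
Cell volume: a³ = (329 pm)³ = (3.290 × 10^-8 cm)³ = 3.561 × 10^-23 cm³.
ρ = Z·M/(N_A·a³) = 2 × 92.91 / (6.022 × 10²³ × 3.561 × 10^-23) = 8.665 g/cm³.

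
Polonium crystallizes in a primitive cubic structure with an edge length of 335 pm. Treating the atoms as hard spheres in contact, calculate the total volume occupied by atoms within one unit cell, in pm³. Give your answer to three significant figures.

1.97 × 10^7 pm³

In a simple cubic lattice atoms touch along the cell edge, so a = 2r, so r = 0.5000a = 167.5 pm.
V_atoms = Z × (4/3)πr³ = 1 × (4/3)π × (167.5)³ = 1.97 × 10^7 pm³.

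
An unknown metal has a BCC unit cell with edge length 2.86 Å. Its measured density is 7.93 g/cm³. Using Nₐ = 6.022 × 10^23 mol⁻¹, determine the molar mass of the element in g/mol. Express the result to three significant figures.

55.9 g/mol

A BCC cell has Z = 2 atoms; a = 2.860 × 10^-8 cm.
M = ρ·N_A·a³/Z = 7.93 × 6.022 × 10²³ × 2.339 × 10^-23 / 2 = 55.9 g/mol.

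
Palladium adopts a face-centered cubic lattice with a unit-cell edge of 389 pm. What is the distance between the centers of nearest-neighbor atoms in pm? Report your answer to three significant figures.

In an FCC structure, atoms touch along the face diagonal, so √2·a = 4r; the nearest-neighbor distance equals 2r = 0.7071·a.
d = 0.7071 × 389 = 275 pm.

275 pm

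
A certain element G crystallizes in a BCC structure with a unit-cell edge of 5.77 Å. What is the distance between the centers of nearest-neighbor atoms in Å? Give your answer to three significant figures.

5.00 Å

In a BCC structure, atoms touch along the body diagonal, so √3·a = 4r; the nearest-neighbor distance equals 2r = 0.8660·a.
d = 0.8660 × 5.77 = 5.00 Å.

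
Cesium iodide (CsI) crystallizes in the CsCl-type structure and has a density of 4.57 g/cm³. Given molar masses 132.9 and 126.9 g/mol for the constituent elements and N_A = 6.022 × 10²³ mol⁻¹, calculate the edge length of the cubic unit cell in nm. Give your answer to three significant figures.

0.455 nm

M(CsI) = 259.8 g/mol; Z = 1 formula unit per cell.
a³ = Z·M/(N_A·ρ) = 1 × 259.8 / (6.022 × 10²³ × 4.57) = 9.440 × 10^-23 cm³, so a = 4.553 × 10^-8 cm = 0.455 nm.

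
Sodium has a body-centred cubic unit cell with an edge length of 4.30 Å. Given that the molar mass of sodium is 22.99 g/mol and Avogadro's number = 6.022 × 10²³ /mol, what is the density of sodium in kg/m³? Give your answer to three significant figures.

960 kg/m³

A BCC unit cell contains Z = 2 atoms.
Cell volume: a³ = (4.30 Å)³ = (4.300 × 10^-8 cm)³ = 7.951 × 10^-23 cm³.
ρ = Z·M/(N_A·a³) = 2 × 22.99 / (6.022 × 10²³ × 7.951 × 10^-23) = 0.9603 g/cm³ = 960 kg/m³.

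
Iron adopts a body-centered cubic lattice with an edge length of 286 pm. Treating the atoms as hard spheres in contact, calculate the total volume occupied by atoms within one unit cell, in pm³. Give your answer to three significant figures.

In a BCC lattice atoms touch along the body diagonal, so √3·a = 4r, so r = 0.4330a = 123.8 pm.
V_atoms = Z × (4/3)πr³ = 2 × (4/3)π × (123.8)³ = 1.59 × 10^7 pm³.

1.59 × 10^7 pm³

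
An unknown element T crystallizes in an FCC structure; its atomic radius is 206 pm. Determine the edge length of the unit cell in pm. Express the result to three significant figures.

583 pm

In an FCC lattice, atoms touch along the face diagonal, so √2·a = 4r.
a = 4r/√2 = 4 × 206 / 1.4142 = 583 pm.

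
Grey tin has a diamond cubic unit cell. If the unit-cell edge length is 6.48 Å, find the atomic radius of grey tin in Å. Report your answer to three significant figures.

1.40 Å

In a diamond cubic lattice, nearest neighbors lie along the body diagonal with √3·a = 8r.
r = √3·a/8 = 1.7321 × 6.48 / 8 = 1.40 Å.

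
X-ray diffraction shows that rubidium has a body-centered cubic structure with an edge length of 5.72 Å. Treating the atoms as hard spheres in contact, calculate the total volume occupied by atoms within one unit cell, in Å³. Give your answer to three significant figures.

In a BCC lattice atoms touch along the body diagonal, so √3·a = 4r, so r = 0.4330a = 2.477 Å.
V_atoms = Z × (4/3)πr³ = 2 × (4/3)π × (2.477)³ = 127 Å³.

127 Å³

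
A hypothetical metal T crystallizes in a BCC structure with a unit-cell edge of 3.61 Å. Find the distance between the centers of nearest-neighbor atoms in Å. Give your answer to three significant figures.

3.13 Å

In a BCC structure, atoms touch along the body diagonal, so √3·a = 4r; the nearest-neighbor distance equals 2r = 0.8660·a.
d = 0.8660 × 3.61 = 3.13 Å.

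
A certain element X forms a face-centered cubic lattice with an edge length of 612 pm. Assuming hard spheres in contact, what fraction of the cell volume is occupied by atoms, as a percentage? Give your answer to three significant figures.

74.0%

In an FCC lattice atoms touch along the face diagonal, so √2·a = 4r, so r = 0.3536a = 216.4 pm.
Packing fraction = Z·(4/3)πr³ / a³ = 4 × (4/3)π × (216.4)³ / (612)³ = 0.7405 = 74.0%.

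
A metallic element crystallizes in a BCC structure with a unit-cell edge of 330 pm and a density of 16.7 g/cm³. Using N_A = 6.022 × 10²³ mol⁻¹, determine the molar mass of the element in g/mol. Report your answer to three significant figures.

181 g/mol

A BCC cell has Z = 2 atoms; a = 3.300 × 10^-8 cm.
M = ρ·N_A·a³/Z = 16.7 × 6.022 × 10²³ × 3.594 × 10^-23 / 2 = 181 g/mol.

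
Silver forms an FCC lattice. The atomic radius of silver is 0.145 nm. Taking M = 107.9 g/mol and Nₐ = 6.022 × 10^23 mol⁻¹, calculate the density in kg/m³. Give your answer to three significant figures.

10400 kg/m³

In an FCC lattice, atoms touch along the face diagonal, so √2·a = 4r, giving a = 0.4101 nm = 4.101 × 10^-8 cm.
With Z = 4, ρ = Z·M/(N_A·a³) = 4 × 107.9 / (6.022 × 10²³ × 6.898 × 10^-23) = 10.39 g/cm³ = 10400 kg/m³.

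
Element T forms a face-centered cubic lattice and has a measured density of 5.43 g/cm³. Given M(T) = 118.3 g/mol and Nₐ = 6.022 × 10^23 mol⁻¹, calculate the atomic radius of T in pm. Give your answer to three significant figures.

186 pm

For an FCC cell (Z = 4), a³ = Z·M/(N_A·ρ) = 4 × 118.3 / (6.022 × 10²³ × 5.430) = 1.447 × 10^-22 cm³, so a = 5.250 × 10^-8 cm = 525.0 pm.
Atoms touch along the face diagonal, so √2·a = 4r, so r = 0.3536 × a = 186 pm.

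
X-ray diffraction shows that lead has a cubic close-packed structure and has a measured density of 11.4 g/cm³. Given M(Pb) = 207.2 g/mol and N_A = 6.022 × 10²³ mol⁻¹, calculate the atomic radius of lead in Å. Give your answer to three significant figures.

1.75 Å

For an FCC cell (Z = 4), a³ = Z·M/(N_A·ρ) = 4 × 207.2 / (6.022 × 10²³ × 11.40) = 1.207 × 10^-22 cm³, so a = 4.942 × 10^-8 cm = 4.942 Å.
Atoms touch along the face diagonal, so √2·a = 4r, so r = 0.3536 × a = 1.75 Å.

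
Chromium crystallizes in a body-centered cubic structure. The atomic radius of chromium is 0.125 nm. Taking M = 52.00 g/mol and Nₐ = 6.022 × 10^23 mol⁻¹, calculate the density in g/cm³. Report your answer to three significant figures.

7.18 g/cm³

In a BCC lattice, atoms touch along the body diagonal, so √3·a = 4r, giving a = 0.2887 nm = 2.887 × 10^-8 cm.
With Z = 2, ρ = Z·M/(N_A·a³) = 2 × 52.00 / (6.022 × 10²³ × 2.406 × 10^-23) = 7.179 g/cm³.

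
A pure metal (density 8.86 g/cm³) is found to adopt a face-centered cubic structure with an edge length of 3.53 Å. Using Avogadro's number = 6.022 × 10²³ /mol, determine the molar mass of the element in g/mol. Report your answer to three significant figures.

58.7 g/mol

An FCC cell has Z = 4 atoms; a = 3.530 × 10^-8 cm.
M = ρ·N_A·a³/Z = 8.86 × 6.022 × 10²³ × 4.399 × 10^-23 / 4 = 58.7 g/mol.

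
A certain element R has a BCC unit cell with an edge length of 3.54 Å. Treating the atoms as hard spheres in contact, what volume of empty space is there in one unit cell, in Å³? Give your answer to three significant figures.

14.2 Å³

In a BCC lattice atoms touch along the body diagonal, so √3·a = 4r, so r = 0.4330a = 1.533 Å.
V_cell = a³ = 44.36 Å³; V_atoms = 2 × (4/3)πr³ = 30.17 Å³.
Empty space = 44.36 − 30.17 = 14.2 Å³.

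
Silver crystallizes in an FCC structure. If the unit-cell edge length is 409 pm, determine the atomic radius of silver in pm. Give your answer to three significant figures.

145 pm

In an FCC lattice, atoms touch along the face diagonal, so √2·a = 4r.
r = √2·a/4 = 1.4142 × 409 / 4 = 145 pm.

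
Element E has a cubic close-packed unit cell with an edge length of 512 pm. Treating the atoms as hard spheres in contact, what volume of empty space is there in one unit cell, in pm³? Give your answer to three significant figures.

In an FCC lattice atoms touch along the face diagonal, so √2·a = 4r, so r = 0.3536a = 181.0 pm.
V_cell = a³ = 1.342 × 10^8 pm³; V_atoms = 4 × (4/3)πr³ = 9.939 × 10^7 pm³.
Empty space = 1.342 × 10^8 − 9.939 × 10^7 = 3.48 × 10^7 pm³.

3.48 × 10^7 pm³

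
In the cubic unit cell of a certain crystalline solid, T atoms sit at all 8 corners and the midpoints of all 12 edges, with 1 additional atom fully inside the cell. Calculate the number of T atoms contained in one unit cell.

5

Corner atoms are shared by 8 cells (1/8 each), edge atoms by 4 (1/4 each), interior atoms are unshared.
Net atoms = 8 × 1/8 + 12 × 1/4 + 1 = 1 + 3 + 1 = 5.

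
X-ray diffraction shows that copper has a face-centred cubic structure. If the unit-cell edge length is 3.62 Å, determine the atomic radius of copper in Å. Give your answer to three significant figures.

1.28 Å

In an FCC lattice, atoms touch along the face diagonal, so √2·a = 4r.
r = √2·a/4 = 1.4142 × 3.62 / 4 = 1.28 Å.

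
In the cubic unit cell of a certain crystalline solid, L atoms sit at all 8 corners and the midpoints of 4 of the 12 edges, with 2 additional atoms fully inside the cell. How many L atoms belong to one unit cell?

Corner atoms are shared by 8 cells (1/8 each), edge atoms by 4 (1/4 each), interior atoms are unshared.
Net atoms = 8 × 1/8 + 4 × 1/4 + 2 = 1 + 1 + 2 = 4.

4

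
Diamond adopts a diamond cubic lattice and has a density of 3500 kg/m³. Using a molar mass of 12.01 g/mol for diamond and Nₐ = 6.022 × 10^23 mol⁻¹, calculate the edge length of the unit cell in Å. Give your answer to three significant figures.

3.57 Å

With Z = 8 atoms per diamond cubic cell, a³ = Z·M/(N_A·ρ) = 8 × 12.01 / (6.022 × 10²³ × 3.500 g/cm³) = 4.559 × 10^-23 cm³.
a = (4.559 × 10^-23)^(1/3) = 3.572 × 10^-8 cm = 3.57 Å.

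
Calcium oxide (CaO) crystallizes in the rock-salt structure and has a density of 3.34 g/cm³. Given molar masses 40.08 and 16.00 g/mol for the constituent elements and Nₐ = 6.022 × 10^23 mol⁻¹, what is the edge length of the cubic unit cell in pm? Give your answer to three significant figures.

481 pm

M(CaO) = 56.08 g/mol; Z = 4 formula units per cell.
a³ = Z·M/(N_A·ρ) = 4 × 56.08 / (6.022 × 10²³ × 3.34) = 1.115 × 10^-22 cm³, so a = 4.813 × 10^-8 cm = 481 pm.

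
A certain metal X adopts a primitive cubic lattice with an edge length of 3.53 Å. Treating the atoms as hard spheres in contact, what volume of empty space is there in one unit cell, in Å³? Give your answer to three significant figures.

In a simple cubic lattice atoms touch along the cell edge, so a = 2r, so r = 0.5000a = 1.765 Å.
V_cell = a³ = 43.99 Å³; V_atoms = 1 × (4/3)πr³ = 23.03 Å³.
Empty space = 43.99 − 23.03 = 21.0 Å³.

21.0 Å³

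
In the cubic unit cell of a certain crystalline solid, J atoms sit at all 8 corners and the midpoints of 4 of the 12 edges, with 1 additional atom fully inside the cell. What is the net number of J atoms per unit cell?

3

Corner atoms are shared by 8 cells (1/8 each), edge atoms by 4 (1/4 each), interior atoms are unshared.
Net atoms = 8 × 1/8 + 4 × 1/4 + 1 = 1 + 1 + 1 = 3.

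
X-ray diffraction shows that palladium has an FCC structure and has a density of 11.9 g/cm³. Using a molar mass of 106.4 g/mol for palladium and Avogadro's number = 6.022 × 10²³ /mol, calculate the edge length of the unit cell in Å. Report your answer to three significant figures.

3.90 Å

With Z = 4 atoms per FCC cell, a³ = Z·M/(N_A·ρ) = 4 × 106.4 / (6.022 × 10²³ × 11.90 g/cm³) = 5.939 × 10^-23 cm³.
a = (5.939 × 10^-23)^(1/3) = 3.902 × 10^-8 cm = 3.90 Å.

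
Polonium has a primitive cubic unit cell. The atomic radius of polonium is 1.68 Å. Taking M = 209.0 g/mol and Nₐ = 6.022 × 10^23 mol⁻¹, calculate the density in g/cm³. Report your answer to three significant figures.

In a simple cubic lattice, atoms touch along the cell edge, so a = 2r, giving a = 3.360 Å = 3.360 × 10^-8 cm.
With Z = 1, ρ = Z·M/(N_A·a³) = 1 × 209.0 / (6.022 × 10²³ × 3.793 × 10^-23) = 9.149 g/cm³.

9.15 g/cm³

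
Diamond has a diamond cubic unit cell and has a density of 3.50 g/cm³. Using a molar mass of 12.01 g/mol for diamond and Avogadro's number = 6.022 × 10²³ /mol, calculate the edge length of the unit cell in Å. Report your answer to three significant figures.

With Z = 8 atoms per diamond cubic cell, a³ = Z·M/(N_A·ρ) = 8 × 12.01 / (6.022 × 10²³ × 3.500 g/cm³) = 4.559 × 10^-23 cm³.
a = (4.559 × 10^-23)^(1/3) = 3.572 × 10^-8 cm = 3.57 Å.

3.57 Å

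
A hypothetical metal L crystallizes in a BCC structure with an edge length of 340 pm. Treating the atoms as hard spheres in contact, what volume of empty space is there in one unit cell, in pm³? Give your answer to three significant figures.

1.26 × 10^7 pm³

In a BCC lattice atoms touch along the body diagonal, so √3·a = 4r, so r = 0.4330a = 147.2 pm.
V_cell = a³ = 3.930 × 10^7 pm³; V_atoms = 2 × (4/3)πr³ = 2.673 × 10^7 pm³.
Empty space = 3.930 × 10^7 − 2.673 × 10^7 = 1.26 × 10^7 pm³.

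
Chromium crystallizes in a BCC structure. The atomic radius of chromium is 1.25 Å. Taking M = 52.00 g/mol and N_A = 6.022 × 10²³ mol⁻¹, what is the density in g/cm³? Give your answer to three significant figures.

7.18 g/cm³

In a BCC lattice, atoms touch along the body diagonal, so √3·a = 4r, giving a = 2.887 Å = 2.887 × 10^-8 cm.
With Z = 2, ρ = Z·M/(N_A·a³) = 2 × 52.00 / (6.022 × 10²³ × 2.406 × 10^-23) = 7.179 g/cm³.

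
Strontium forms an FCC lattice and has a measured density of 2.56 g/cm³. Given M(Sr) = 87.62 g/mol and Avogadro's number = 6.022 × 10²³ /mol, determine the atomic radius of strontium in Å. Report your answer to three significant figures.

For an FCC cell (Z = 4), a³ = Z·M/(N_A·ρ) = 4 × 87.62 / (6.022 × 10²³ × 2.560) = 2.273 × 10^-22 cm³, so a = 6.103 × 10^-8 cm = 6.103 Å.
Atoms touch along the face diagonal, so √2·a = 4r, so r = 0.3536 × a = 2.16 Å.

2.16 Å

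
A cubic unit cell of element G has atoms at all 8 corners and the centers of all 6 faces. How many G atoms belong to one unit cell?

Corner atoms are shared by 8 cells (1/8 each), face atoms by 2 (1/2 each).
Net atoms = 8 × 1/8 + 6 × 1/2 = 1 + 3 = 4.

4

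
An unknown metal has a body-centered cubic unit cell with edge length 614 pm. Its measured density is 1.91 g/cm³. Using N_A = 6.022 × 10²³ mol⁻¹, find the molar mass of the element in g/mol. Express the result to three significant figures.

133 g/mol

A BCC cell has Z = 2 atoms; a = 6.140 × 10^-8 cm.
M = ρ·N_A·a³/Z = 1.91 × 6.022 × 10²³ × 2.315 × 10^-22 / 2 = 133 g/mol.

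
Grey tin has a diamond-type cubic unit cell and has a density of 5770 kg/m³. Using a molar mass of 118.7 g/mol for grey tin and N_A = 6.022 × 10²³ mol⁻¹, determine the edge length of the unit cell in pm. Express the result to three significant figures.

With Z = 8 atoms per diamond cubic cell, a³ = Z·M/(N_A·ρ) = 8 × 118.7 / (6.022 × 10²³ × 5.770 g/cm³) = 2.733 × 10^-22 cm³.
a = (2.733 × 10^-22)^(1/3) = 6.489 × 10^-8 cm = 649 pm.

649 pm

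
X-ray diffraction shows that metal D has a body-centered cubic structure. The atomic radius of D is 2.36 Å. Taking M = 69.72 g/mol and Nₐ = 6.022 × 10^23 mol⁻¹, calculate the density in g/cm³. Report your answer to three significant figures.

In a BCC lattice, atoms touch along the body diagonal, so √3·a = 4r, giving a = 5.450 Å = 5.450 × 10^-8 cm.
With Z = 2, ρ = Z·M/(N_A·a³) = 2 × 69.72 / (6.022 × 10²³ × 1.619 × 10^-22) = 1.430 g/cm³.

1.43 g/cm³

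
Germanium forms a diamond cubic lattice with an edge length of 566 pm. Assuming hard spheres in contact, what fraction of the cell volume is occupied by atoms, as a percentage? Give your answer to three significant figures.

In a diamond cubic lattice nearest neighbors lie along the body diagonal with √3·a = 8r, so r = 0.2165a = 122.5 pm.
Packing fraction = Z·(4/3)πr³ / a³ = 8 × (4/3)π × (122.5)³ / (566)³ = 0.3401 = 34.0%.

34.0%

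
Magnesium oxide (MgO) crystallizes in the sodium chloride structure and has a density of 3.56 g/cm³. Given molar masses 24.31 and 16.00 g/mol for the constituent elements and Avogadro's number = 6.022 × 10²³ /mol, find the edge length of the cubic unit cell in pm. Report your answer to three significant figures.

422 pm

M(MgO) = 40.31 g/mol; Z = 4 formula units per cell.
a³ = Z·M/(N_A·ρ) = 4 × 40.31 / (6.022 × 10²³ × 3.56) = 7.521 × 10^-23 cm³, so a = 4.221 × 10^-8 cm = 422 pm.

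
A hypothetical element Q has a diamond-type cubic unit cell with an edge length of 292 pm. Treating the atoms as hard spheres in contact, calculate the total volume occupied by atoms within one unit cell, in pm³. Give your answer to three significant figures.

In a diamond cubic lattice nearest neighbors lie along the body diagonal with √3·a = 8r, so r = 0.2165a = 63.22 pm.
V_atoms = Z × (4/3)πr³ = 8 × (4/3)π × (63.22)³ = 8.47 × 10^6 pm³.

8.47 × 10^6 pm³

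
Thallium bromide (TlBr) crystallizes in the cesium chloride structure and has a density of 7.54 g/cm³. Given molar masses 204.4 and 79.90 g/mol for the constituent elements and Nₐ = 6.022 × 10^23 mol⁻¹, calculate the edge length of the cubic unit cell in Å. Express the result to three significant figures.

3.97 Å

M(TlBr) = 284.3 g/mol; Z = 1 formula unit per cell.
a³ = Z·M/(N_A·ρ) = 1 × 284.3 / (6.022 × 10²³ × 7.54) = 6.261 × 10^-23 cm³, so a = 3.971 × 10^-8 cm = 3.97 Å.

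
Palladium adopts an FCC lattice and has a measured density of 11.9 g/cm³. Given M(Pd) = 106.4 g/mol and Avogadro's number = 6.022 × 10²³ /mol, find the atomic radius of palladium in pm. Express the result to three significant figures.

For an FCC cell (Z = 4), a³ = Z·M/(N_A·ρ) = 4 × 106.4 / (6.022 × 10²³ × 11.90) = 5.939 × 10^-23 cm³, so a = 3.902 × 10^-8 cm = 390.2 pm.
Atoms touch along the face diagonal, so √2·a = 4r, so r = 0.3536 × a = 138 pm.

138 pm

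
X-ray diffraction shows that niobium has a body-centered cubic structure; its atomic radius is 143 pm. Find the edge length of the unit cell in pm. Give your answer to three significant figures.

In a BCC lattice, atoms touch along the body diagonal, so √3·a = 4r.
a = 4r/√3 = 4 × 143 / 1.7321 = 330 pm.

330 pm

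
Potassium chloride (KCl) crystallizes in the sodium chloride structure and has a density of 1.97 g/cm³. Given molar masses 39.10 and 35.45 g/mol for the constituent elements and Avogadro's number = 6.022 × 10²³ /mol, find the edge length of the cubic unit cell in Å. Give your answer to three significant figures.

M(KCl) = 74.55 g/mol; Z = 4 formula units per cell.
a³ = Z·M/(N_A·ρ) = 4 × 74.55 / (6.022 × 10²³ × 1.97) = 2.514 × 10^-22 cm³, so a = 6.311 × 10^-8 cm = 6.31 Å.

6.31 Å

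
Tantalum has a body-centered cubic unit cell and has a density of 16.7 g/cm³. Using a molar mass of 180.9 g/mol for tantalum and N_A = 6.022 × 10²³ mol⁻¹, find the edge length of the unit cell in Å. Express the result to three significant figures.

With Z = 2 atoms per BCC cell, a³ = Z·M/(N_A·ρ) = 2 × 180.9 / (6.022 × 10²³ × 16.70 g/cm³) = 3.598 × 10^-23 cm³.
a = (3.598 × 10^-23)^(1/3) = 3.301 × 10^-8 cm = 3.30 Å.

3.30 Å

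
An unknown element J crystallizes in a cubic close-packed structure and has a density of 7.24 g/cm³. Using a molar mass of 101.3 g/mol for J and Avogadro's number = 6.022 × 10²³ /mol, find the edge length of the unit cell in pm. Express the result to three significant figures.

453 pm

With Z = 4 atoms per FCC cell, a³ = Z·M/(N_A·ρ) = 4 × 101.3 / (6.022 × 10²³ × 7.240 g/cm³) = 9.294 × 10^-23 cm³.
a = (9.294 × 10^-23)^(1/3) = 4.530 × 10^-8 cm = 453 pm.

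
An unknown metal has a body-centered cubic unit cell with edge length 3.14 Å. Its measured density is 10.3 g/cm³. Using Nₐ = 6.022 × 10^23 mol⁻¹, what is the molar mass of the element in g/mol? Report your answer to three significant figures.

96.0 g/mol

A BCC cell has Z = 2 atoms; a = 3.140 × 10^-8 cm.
M = ρ·N_A·a³/Z = 10.3 × 6.022 × 10²³ × 3.096 × 10^-23 / 2 = 96.0 g/mol.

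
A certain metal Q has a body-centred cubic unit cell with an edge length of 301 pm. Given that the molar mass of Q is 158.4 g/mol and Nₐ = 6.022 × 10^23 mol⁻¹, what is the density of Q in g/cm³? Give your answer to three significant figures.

19.3 g/cm³

A BCC unit cell contains Z = 2 atoms.
Cell volume: a³ = (301 pm)³ = (3.010 × 10^-8 cm)³ = 2.727 × 10^-23 cm³.
ρ = Z·M/(N_A·a³) = 2 × 158.4 / (6.022 × 10²³ × 2.727 × 10^-23) = 19.29 g/cm³.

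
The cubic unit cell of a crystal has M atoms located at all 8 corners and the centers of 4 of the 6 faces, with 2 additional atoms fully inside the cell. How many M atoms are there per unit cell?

Corner atoms are shared by 8 cells (1/8 each), face atoms by 2 (1/2 each), interior atoms are unshared.
Net atoms = 8 × 1/8 + 4 × 1/2 + 2 = 1 + 2 + 2 = 5.

5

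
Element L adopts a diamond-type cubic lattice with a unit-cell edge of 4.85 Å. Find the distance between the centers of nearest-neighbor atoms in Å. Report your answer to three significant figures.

In a diamond cubic structure, nearest neighbors lie along the body diagonal with √3·a = 8r; the nearest-neighbor distance equals 2r = 0.4330·a.
d = 0.4330 × 4.85 = 2.10 Å.

2.10 Å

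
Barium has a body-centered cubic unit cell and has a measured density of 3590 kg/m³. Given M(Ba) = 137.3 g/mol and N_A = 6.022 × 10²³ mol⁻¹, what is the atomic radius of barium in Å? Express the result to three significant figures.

For a BCC cell (Z = 2), a³ = Z·M/(N_A·ρ) = 2 × 137.3 / (6.022 × 10²³ × 3.590) = 1.270 × 10^-22 cm³, so a = 5.027 × 10^-8 cm = 5.027 Å.
Atoms touch along the body diagonal, so √3·a = 4r, so r = 0.4330 × a = 2.18 Å.

2.18 Å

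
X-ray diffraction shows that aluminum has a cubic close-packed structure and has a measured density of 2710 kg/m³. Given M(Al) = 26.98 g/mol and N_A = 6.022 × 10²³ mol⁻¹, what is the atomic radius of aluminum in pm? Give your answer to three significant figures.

For an FCC cell (Z = 4), a³ = Z·M/(N_A·ρ) = 4 × 26.98 / (6.022 × 10²³ × 2.710) = 6.613 × 10^-23 cm³, so a = 4.044 × 10^-8 cm = 404.4 pm.
Atoms touch along the face diagonal, so √2·a = 4r, so r = 0.3536 × a = 143 pm.

143 pm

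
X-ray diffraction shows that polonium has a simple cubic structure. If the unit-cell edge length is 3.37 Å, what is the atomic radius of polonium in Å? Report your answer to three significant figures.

1.69 Å

In a simple cubic lattice, atoms touch along the cell edge, so a = 2r.
r = a/2 = 3.37/2 = 1.69 Å.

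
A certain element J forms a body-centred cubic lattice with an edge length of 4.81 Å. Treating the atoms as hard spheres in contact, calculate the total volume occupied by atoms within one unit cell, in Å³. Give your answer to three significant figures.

In a BCC lattice atoms touch along the body diagonal, so √3·a = 4r, so r = 0.4330a = 2.083 Å.
V_atoms = Z × (4/3)πr³ = 2 × (4/3)π × (2.083)³ = 75.7 Å³.

75.7 Å³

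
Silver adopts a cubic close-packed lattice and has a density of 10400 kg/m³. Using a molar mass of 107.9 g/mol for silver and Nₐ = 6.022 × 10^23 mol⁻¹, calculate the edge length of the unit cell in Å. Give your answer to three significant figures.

4.10 Å

With Z = 4 atoms per FCC cell, a³ = Z·M/(N_A·ρ) = 4 × 107.9 / (6.022 × 10²³ × 10.40 g/cm³) = 6.891 × 10^-23 cm³.
a = (6.891 × 10^-23)^(1/3) = 4.100 × 10^-8 cm = 4.10 Å.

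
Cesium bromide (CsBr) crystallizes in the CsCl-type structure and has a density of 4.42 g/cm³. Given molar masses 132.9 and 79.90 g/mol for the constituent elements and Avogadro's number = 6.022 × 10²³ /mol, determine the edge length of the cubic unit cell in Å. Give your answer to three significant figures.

M(CsBr) = 212.8 g/mol; Z = 1 formula unit per cell.
a³ = Z·M/(N_A·ρ) = 1 × 212.8 / (6.022 × 10²³ × 4.42) = 7.995 × 10^-23 cm³, so a = 4.308 × 10^-8 cm = 4.31 Å.

4.31 Å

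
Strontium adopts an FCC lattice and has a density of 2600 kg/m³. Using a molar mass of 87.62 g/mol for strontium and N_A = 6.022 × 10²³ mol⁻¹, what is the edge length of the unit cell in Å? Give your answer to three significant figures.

6.07 Å

With Z = 4 atoms per FCC cell, a³ = Z·M/(N_A·ρ) = 4 × 87.62 / (6.022 × 10²³ × 2.600 g/cm³) = 2.238 × 10^-22 cm³.
a = (2.238 × 10^-22)^(1/3) = 6.072 × 10^-8 cm = 6.07 Å.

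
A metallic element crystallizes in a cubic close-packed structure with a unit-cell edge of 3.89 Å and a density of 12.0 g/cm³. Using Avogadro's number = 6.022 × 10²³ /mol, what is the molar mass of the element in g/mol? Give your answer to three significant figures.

106 g/mol

An FCC cell has Z = 4 atoms; a = 3.890 × 10^-8 cm.
M = ρ·N_A·a³/Z = 12.0 × 6.022 × 10²³ × 5.886 × 10^-23 / 4 = 106 g/mol.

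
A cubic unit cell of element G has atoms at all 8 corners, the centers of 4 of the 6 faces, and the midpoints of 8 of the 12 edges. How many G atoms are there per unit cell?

5

Corner atoms are shared by 8 cells (1/8 each), face atoms by 2 (1/2 each), edge atoms by 4 (1/4 each).
Net atoms = 8 × 1/8 + 4 × 1/2 + 8 × 1/4 = 1 + 2 + 2 = 5.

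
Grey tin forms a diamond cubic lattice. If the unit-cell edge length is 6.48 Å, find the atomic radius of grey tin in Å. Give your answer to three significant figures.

In a diamond cubic lattice, nearest neighbors lie along the body diagonal with √3·a = 8r.
r = √3·a/8 = 1.7321 × 6.48 / 8 = 1.40 Å.

1.40 Å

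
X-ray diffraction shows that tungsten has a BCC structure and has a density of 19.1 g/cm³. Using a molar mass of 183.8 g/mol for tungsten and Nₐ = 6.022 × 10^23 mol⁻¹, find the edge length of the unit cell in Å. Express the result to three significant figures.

3.17 Å

With Z = 2 atoms per BCC cell, a³ = Z·M/(N_A·ρ) = 2 × 183.8 / (6.022 × 10²³ × 19.10 g/cm³) = 3.196 × 10^-23 cm³.
a = (3.196 × 10^-23)^(1/3) = 3.173 × 10^-8 cm = 3.17 Å.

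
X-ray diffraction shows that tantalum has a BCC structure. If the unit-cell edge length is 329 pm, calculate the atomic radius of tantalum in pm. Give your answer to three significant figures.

In a BCC lattice, atoms touch along the body diagonal, so √3·a = 4r.
r = √3·a/4 = 1.7321 × 329 / 4 = 142 pm.

142 pm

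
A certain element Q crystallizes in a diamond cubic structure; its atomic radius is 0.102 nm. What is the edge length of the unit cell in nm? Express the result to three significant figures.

0.471 nm

In a diamond cubic lattice, nearest neighbors lie along the body diagonal with √3·a = 8r.
a = 8r/√3 = 8 × 0.102 / 1.7321 = 0.471 nm.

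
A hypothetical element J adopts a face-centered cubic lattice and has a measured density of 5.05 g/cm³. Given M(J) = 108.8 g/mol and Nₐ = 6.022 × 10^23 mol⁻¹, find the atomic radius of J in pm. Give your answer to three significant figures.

185 pm

For an FCC cell (Z = 4), a³ = Z·M/(N_A·ρ) = 4 × 108.8 / (6.022 × 10²³ × 5.050) = 1.431 × 10^-22 cm³, so a = 5.231 × 10^-8 cm = 523.1 pm.
Atoms touch along the face diagonal, so √2·a = 4r, so r = 0.3536 × a = 185 pm.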